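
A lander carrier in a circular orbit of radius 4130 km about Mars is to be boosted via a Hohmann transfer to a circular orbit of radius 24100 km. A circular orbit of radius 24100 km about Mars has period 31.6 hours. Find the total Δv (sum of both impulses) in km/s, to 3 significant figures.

From Kepler's third law T² = 4π²r³/μ at r = 24100 km, T = 31.6 hours = 31.6 × 3600 s = 1.1376×10^5 s: μ = 4π²r³/T² = 42700.4 km³/s².
Transfer-ellipse semi-major axis a_t = (r₁ + r₂)/2 = (4130 + 24100)/2 = 14115 km.
At r₁ the circular-orbit speed is v₁ = √(μ/r₁) = 3.2154 km/s.
On the transfer ellipse at r₁, vis-viva gives v_p = √[μ(2/r₁ − 1/a_t)] = 4.2015 km/s.
First burn Δv₁ = |v_p − v₁| = 0.9861 km/s.
Circular speed at r₂: v₂ = √(μ/r₂) = 1.3311 km/s.
Transfer-orbit speed at r₂: v_a = √[μ(2/r₂ − 1/a_t)] = 0.72002 km/s.
Second burn Δv₂ = |v₂ − v_a| = 0.6111 km/s.
Total Δv = Δv₁ + Δv₂ = 1.597 km/s.

Δv = 1.60 km/s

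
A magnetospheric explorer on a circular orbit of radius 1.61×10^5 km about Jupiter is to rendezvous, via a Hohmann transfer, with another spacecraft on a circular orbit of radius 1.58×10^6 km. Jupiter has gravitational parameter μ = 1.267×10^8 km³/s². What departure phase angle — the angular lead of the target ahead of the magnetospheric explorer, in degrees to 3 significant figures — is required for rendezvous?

φ = 106°

Semi-major axis of the transfer orbit: a_t = (1.610×10^5 + 1.580×10^6)/2 = 8.705×10^5 km.
Transfer time t = π√(a_t³/μ) = 2.2668×10^5 s.
The target's mean motion on its circular orbit is ω₂ = √(μ/r₂³) = 5.6676×10^-6 rad/s.
Angle swept by the target during transfer: ω₂·t = 1.2847 rad = 73.61°.
Arrival is 180° from departure on the ellipse, so φ = 180° − 73.61° = 106°.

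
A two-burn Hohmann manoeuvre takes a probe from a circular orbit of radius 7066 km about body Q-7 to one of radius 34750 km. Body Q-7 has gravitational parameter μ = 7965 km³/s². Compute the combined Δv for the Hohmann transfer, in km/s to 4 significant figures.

Transfer-ellipse semi-major axis a_t = (r₁ + r₂)/2 = (7066 + 34750)/2 = 20908 km.
Circular speed at r₁: v₁ = √(μ/r₁) = √(7965/7066) = 1.06171 km/s.
Transfer-orbit speed at r₁ (vis-viva equation): v_p = √[μ(2/r₁ − 1/a_t)] = 1.36876 km/s.
First burn Δv₁ = |v_p − v₁| = 0.30705 km/s.
Circular speed at r₂: v₂ = √(μ/r₂) = 0.47876 km/s.
Transfer-orbit speed at r₂: v_a = √[μ(2/r₂ − 1/a_t)] = 0.27832 km/s.
Second burn Δv₂ = |v₂ − v_a| = 0.20044 km/s.
Total Δv = Δv₁ + Δv₂ = 0.5075 km/s.

Δv = 0.5075 km/s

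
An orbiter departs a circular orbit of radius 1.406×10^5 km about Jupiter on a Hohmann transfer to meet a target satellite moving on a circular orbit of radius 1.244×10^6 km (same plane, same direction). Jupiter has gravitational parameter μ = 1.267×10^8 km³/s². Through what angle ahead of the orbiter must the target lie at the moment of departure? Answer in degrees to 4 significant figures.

φ = 105.3°

Transfer-ellipse semi-major axis a_t = (r₁ + r₂)/2 = (1.406×10^5 + 1.244×10^6)/2 = 6.923×10^5 km.
The half-period of the transfer ellipse is t = π√(a_t³/μ) = 1.60769×10^5 s.
The target's mean motion on its circular orbit is ω₂ = √(μ/r₂³) = 8.11256×10^-6 rad/s.
Angle swept by the target during transfer: ω₂·t = 1.3042 rad = 74.73°.
Arrival is 180° from departure on the ellipse, so φ = 180° − 74.73° = 105.3°.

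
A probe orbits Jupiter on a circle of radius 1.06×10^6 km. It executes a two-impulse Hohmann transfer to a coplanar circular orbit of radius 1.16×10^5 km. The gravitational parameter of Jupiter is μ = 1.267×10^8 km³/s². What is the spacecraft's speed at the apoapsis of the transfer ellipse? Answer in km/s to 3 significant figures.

v = 4.86 km/s

Semi-major axis of the transfer orbit: a_t = (1.060×10^6 + 1.160×10^5)/2 = 5.880×10^5 km.
At apoapsis, r = 1.060×10^6 km.
From the vis-viva equation, v = √[μ(2/r − 1/a_t)] = 4.856 km/s.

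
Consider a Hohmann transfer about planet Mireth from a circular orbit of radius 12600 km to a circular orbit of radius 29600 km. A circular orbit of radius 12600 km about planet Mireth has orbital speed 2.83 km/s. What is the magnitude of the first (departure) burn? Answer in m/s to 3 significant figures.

Δv₁ = 522 m/s

From the circular-orbit relation v² = μ/r at r = 12600 km: μ = v²r = (2.83)² × 12600 = 1.00912×10^5 km³/s².
The Hohmann ellipse has a_t = (r₁ + r₂)/2 = 21100 km.
Circular speed at r = 12600 km: v_c = √(μ/r) = 2.8300 km/s.
Vis-viva on the transfer ellipse at r = 12600 km gives v_t = √[μ(2/r − 1/a_t)] = 3.3519 km/s.
Δv₁ = |v_t − v_c| = |3.3519 − 2.8300| = 0.5219 km/s.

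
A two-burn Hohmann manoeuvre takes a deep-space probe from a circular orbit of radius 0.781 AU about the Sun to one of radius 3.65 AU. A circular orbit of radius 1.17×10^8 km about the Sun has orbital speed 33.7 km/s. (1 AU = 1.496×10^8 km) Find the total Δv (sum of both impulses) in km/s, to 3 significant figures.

Δv = 15.9 km/s

From the circular-orbit relation v² = μ/r at r = 1.17×10^8 km: μ = v²r = (33.7)² × 1.17×10^8 = 1.32876×10^11 km³/s².
In km: r₁ = 0.781 × 1.496×10^8 = 1.168376×10^8 km; r₂ = 3.65 × 1.496×10^8 = 5.4604×10^8 km.
The Hohmann ellipse has a_t = (r₁ + r₂)/2 = 3.314388×10^8 km.
Circular speed at r₁: v₁ = √(μ/r₁) = √(1.32876×10^11/1.168376×10^8) = 33.723 km/s.
On the transfer ellipse at r₁, vis-viva equation gives v_p = √[μ(2/r₁ − 1/a_t)] = 43.285 km/s.
First burn Δv₁ = |v_p − v₁| = 9.562 km/s.
At r₂, v₂ = √(μ/r₂) = 15.60 km/s.
Transfer-orbit speed at r₂: v_a = √[μ(2/r₂ − 1/a_t)] = 9.262 km/s.
Second burn Δv₂ = |v₂ − v_a| = 6.338 km/s.
Total Δv = Δv₁ + Δv₂ = 15.90 km/s.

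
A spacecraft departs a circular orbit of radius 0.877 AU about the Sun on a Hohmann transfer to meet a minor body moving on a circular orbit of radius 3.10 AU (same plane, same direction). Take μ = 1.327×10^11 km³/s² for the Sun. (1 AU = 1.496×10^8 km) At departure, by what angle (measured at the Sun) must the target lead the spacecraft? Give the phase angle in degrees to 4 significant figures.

In km: r₁ = 0.877 × 1.496×10^8 = 1.311992×10^8 km; r₂ = 3.10 × 1.496×10^8 = 4.6376×10^8 km.
The Hohmann ellipse has a_t = (r₁ + r₂)/2 = 2.974796×10^8 km.
Transfer time t = π√(a_t³/μ) = 4.42487×10^7 s.
Target angular speed ω₂ = √(μ/r₂³) = 3.64750×10^-8 rad/s.
Angle swept by the target during transfer: ω₂·t = 1.61397 rad = 92.47°.
The spacecraft traverses 180° on the transfer ellipse, so the target must lead by 180° − 92.47° = 87.53°.

φ = 87.53°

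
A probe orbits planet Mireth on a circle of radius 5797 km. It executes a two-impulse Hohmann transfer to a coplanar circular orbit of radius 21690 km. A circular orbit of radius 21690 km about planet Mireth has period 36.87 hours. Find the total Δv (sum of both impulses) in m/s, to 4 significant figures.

Δv = 868.9 m/s

From Kepler's third law T² = 4π²r³/μ at r = 21690 km, T = 36.87 hours = 36.87 × 3600 s = 1.32732×10^5 s: μ = 4π²r³/T² = 22865.8 km³/s².
The Hohmann ellipse has a_t = (r₁ + r₂)/2 = 13743.5 km.
At r₁ the circular-orbit speed is v₁ = √(μ/r₁) = 1.986 km/s.
On the transfer ellipse at r₁, vis-viva equation gives v_p = √[μ(2/r₁ − 1/a_t)] = 2.495 km/s.
First burn Δv₁ = |v_p − v₁| = 0.5090 km/s.
At r₂, v₂ = √(μ/r₂) = 1.0267 km/s.
Transfer-orbit speed at r₂: v_a = √[μ(2/r₂ − 1/a_t)] = 0.66683 km/s.
Second burn Δv₂ = |v₂ − v_a| = 0.3599 km/s.
Total Δv = Δv₁ + Δv₂ = 0.8689 km/s.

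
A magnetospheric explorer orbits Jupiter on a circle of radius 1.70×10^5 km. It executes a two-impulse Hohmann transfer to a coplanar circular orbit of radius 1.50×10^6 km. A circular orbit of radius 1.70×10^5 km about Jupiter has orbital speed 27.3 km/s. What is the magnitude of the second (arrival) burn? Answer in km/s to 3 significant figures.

From the circular-orbit relation v² = μ/r at r = 1.70×10^5 km: μ = v²r = (27.3)² × 1.70×10^5 = 1.26699×10^8 km³/s².
Transfer-ellipse semi-major axis a_t = (r₁ + r₂)/2 = (1.700×10^5 + 1.500×10^6)/2 = 8.350×10^5 km.
Circular speed at r = 1.500×10^6 km: v_c = √(μ/r) = 9.191 km/s.
Transfer-orbit speed at the same r (vis-viva, a = a_t): v_t = √[μ(2/r − 1/a_t)] = 4.147 km/s.
Δv₂ = |v_t − v_c| = |4.147 − 9.191| = 5.044 km/s.

Δv₂ = 5.04 km/s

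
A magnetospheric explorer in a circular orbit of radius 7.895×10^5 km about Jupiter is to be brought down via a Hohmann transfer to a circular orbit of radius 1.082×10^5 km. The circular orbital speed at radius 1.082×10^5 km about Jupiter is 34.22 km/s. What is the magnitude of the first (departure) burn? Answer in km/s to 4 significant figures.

From the circular-orbit relation v² = μ/r at r = 1.082×10^5 km: μ = v²r = (34.22)² × 1.082×10^5 = 1.26703×10^8 km³/s².
Semi-major axis of the transfer orbit: a_t = (7.895×10^5 + 1.082×10^5)/2 = 4.4885×10^5 km.
On the circular orbit at r = 7.895×10^5 km, v_c = √(μ/r) = 12.668 km/s.
Vis-viva on the transfer ellipse at r = 7.895×10^5 km gives v_t = √[μ(2/r − 1/a_t)] = 6.2199 km/s.
Δv₁ = |v_t − v_c| = |6.2199 − 12.668| = 6.448 km/s.

Δv₁ = 6.448 km/s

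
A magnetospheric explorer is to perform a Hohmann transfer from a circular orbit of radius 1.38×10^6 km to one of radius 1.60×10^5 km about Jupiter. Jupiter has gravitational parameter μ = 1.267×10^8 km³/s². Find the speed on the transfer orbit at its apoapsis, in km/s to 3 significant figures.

Semi-major axis of the transfer orbit: a_t = (1.380×10^6 + 1.600×10^5)/2 = 7.700×10^5 km.
The apoapsis of the transfer ellipse is at r = 1.380×10^6 km.
Vis-viva: v = √[μ(2/r − 1/a_t)] = √[1.267×10^8 × (2/1.380×10^6 − 1/7.700×10^5)] = 4.368 km/s.

v = 4.37 km/s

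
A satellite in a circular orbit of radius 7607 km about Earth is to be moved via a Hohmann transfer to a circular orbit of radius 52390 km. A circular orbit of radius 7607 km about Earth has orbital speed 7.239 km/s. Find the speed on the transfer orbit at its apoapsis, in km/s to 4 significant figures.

From the circular-orbit relation v² = μ/r at r = 7607 km: μ = v²r = (7.239)² × 7607 = 3.98631×10^5 km³/s².
Transfer-ellipse semi-major axis a_t = (r₁ + r₂)/2 = (7607 + 52390)/2 = 29998.5 km.
The apoapsis of the transfer ellipse is at r = 52390 km.
Applying v² = μ(2/r − 1/a_t): v = 1.389 km/s.

v = 1.389 km/s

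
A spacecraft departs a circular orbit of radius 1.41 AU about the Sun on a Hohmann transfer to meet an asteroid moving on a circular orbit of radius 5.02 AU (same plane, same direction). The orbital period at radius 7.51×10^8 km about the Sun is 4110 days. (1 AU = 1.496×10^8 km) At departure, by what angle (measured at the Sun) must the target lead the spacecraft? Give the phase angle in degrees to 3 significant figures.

φ = 87.7°

From Kepler's third law T² = 4π²r³/μ at r = 7.51×10^8 km, T = 4110 days = 4110 × 86400 s = 3.55104×10^8 s: μ = 4π²r³/T² = 1.32608×10^11 km³/s².
In km: r₁ = 1.41 × 1.496×10^8 = 2.10936×10^8 km; r₂ = 5.02 × 1.496×10^8 = 7.50992×10^8 km.
Semi-major axis of the transfer orbit: a_t = (2.10936×10^8 + 7.50992×10^8)/2 = 4.80964×10^8 km.
Transfer time t = π√(a_t³/μ) = 9.09986×10^7 s.
The target's mean motion on its circular orbit is ω₂ = √(μ/r₂³) = 1.76942×10^-8 rad/s.
Angle swept by the target during transfer: ω₂·t = 1.61015 rad = 92.255°.
The spacecraft traverses 180° on the transfer ellipse, so the target must lead by 180° − 92.255° = 87.7°.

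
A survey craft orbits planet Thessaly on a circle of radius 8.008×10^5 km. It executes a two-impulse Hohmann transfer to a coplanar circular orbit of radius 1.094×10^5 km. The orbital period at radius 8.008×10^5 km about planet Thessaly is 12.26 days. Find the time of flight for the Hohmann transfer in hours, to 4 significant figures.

t = 63.03 hours

From Kepler's third law T² = 4π²r³/μ at r = 8.008×10^5 km, T = 12.26 days = 12.26 × 86400 s = 1.059264×10^6 s: μ = 4π²r³/T² = 1.80686×10^7 km³/s².
Transfer-ellipse semi-major axis a_t = (r₁ + r₂)/2 = (8.008×10^5 + 1.094×10^5)/2 = 4.551×10^5 km.
Half the transfer-orbit period gives t = π√(a_t³/μ) = 2.269×10^5 s.
Converting: 2.269×10^5 s ÷ 3600 s/hour = 63.03 hours.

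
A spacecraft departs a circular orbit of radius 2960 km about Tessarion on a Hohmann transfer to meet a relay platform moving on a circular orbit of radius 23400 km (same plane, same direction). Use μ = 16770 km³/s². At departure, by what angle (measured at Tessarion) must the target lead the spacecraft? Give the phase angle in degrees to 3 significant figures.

φ = 104°

Semi-major axis of the transfer orbit: a_t = (2960 + 23400)/2 = 13180 km.
Transfer time t = π√(a_t³/μ) = 36710 s.
The target's mean motion on its circular orbit is ω₂ = √(μ/r₂³) = 3.618×10^-5 rad/s.
Angle swept by the target during transfer: ω₂·t = 1.328 rad = 76.09°.
The spacecraft traverses 180° on the transfer ellipse, so the target must lead by 180° − 76.09° = 104°.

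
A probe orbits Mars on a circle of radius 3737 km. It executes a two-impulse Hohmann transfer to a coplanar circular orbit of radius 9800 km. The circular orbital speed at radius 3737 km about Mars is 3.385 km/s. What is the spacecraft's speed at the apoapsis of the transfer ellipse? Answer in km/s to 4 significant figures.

v = 1.553 km/s

From the circular-orbit relation v² = μ/r at r = 3737 km: μ = v²r = (3.385)² × 3737 = 42819.4 km³/s².
Semi-major axis of the transfer orbit: a_t = (3737 + 9800)/2 = 6768.5 km.
At apoapsis, r = 9800 km.
Applying v² = μ(2/r − 1/a_t): v = 1.553 km/s.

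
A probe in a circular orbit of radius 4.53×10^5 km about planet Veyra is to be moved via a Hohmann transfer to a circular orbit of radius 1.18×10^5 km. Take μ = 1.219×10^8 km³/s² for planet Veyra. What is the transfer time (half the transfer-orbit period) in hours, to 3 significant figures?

Semi-major axis of the transfer orbit: a_t = (4.530×10^5 + 1.180×10^5)/2 = 2.855×10^5 km.
Half the transfer-orbit period gives t = π√(a_t³/μ) = 43410 s.
Converting: 43410 s ÷ 3600 s/hour = 12.1 hours.

t = 12.1 hours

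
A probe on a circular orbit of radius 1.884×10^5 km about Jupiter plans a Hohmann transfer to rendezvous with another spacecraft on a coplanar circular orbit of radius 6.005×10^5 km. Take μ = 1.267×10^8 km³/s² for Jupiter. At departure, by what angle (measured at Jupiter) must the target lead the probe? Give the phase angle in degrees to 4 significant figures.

φ = 84.17°

The Hohmann ellipse has a_t = (r₁ + r₂)/2 = 3.9445×10^5 km.
The half-period of the transfer ellipse is t = π√(a_t³/μ) = 69140 s.
Target angular speed ω₂ = √(μ/r₂³) = 2.419×10^-5 rad/s.
Angle swept by the target during transfer: ω₂·t = 1.6725 rad = 95.83°.
The probe traverses 180° on the transfer ellipse, so the target must lead by 180° − 95.83° = 84.17°.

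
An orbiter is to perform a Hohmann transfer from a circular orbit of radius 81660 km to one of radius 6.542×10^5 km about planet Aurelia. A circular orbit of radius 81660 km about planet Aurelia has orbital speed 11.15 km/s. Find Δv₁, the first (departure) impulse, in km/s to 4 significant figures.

From the circular-orbit relation v² = μ/r at r = 81660 km: μ = v²r = (11.15)² × 81660 = 1.01522×10^7 km³/s².
Transfer-ellipse semi-major axis a_t = (r₁ + r₂)/2 = (81660 + 6.542×10^5)/2 = 3.6793×10^5 km.
On the circular orbit at r = 81660 km, v_c = √(μ/r) = 11.150 km/s.
Vis-viva on the transfer ellipse at r = 81660 km gives v_t = √[μ(2/r − 1/a_t)] = 14.868 km/s.
Δv₁ = |v_t − v_c| = |14.868 − 11.150| = 3.718 km/s.

Δv₁ = 3.718 km/s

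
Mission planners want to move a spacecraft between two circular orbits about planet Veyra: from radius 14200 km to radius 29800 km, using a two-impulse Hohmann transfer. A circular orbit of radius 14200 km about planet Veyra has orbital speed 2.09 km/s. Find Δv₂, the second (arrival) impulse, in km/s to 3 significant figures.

Δv₂ = 0.284 km/s

From the circular-orbit relation v² = μ/r at r = 14200 km: μ = v²r = (2.09)² × 14200 = 62027.0 km³/s².
The Hohmann ellipse has a_t = (r₁ + r₂)/2 = 22000 km.
Circular speed at r = 29800 km: v_c = √(μ/r) = 1.4427 km/s.
Transfer-orbit speed at the same r (vis-viva, a = a_t): v_t = √[μ(2/r − 1/a_t)] = 1.1591 km/s.
Δv₂ = |v_t − v_c| = |1.1591 − 1.4427| = 0.2836 km/s.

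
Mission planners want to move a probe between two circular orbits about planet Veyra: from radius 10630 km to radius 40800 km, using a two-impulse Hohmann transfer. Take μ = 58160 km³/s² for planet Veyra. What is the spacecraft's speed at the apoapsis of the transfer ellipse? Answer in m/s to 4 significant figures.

v = 767.6 m/s

Transfer-ellipse semi-major axis a_t = (r₁ + r₂)/2 = (10630 + 40800)/2 = 25715 km.
At apoapsis, r = 40800 km.
Vis-viva: v = √[μ(2/r − 1/a_t)] = √[58160 × (2/40800 − 1/25715)] = 0.7676 km/s.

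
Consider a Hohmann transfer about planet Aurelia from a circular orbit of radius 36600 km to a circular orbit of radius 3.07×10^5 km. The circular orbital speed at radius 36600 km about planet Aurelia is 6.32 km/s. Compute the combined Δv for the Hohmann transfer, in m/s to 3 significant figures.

Δv = 3300 m/s

From the circular-orbit relation v² = μ/r at r = 36600 km: μ = v²r = (6.32)² × 36600 = 1.46189×10^6 km³/s².
Transfer-ellipse semi-major axis a_t = (r₁ + r₂)/2 = (36600 + 3.070×10^5)/2 = 1.718×10^5 km.
At r₁ the circular-orbit speed is v₁ = √(μ/r₁) = 6.320 km/s.
On the transfer ellipse at r₁, v² = μ(2/r − 1/a) gives v_p = √[μ(2/r₁ − 1/a_t)] = 8.448 km/s.
First burn Δv₁ = |v_p − v₁| = 2.128 km/s.
At r₂, v₂ = √(μ/r₂) = 2.182 km/s.
Transfer-orbit speed at r₂: v_a = √[μ(2/r₂ − 1/a_t)] = 1.007 km/s.
Second burn Δv₂ = |v₂ − v_a| = 1.175 km/s.
Total Δv = Δv₁ + Δv₂ = 3.303 km/s.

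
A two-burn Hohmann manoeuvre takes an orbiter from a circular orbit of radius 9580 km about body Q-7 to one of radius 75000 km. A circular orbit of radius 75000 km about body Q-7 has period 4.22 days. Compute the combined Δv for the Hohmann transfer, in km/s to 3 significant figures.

From Kepler's third law T² = 4π²r³/μ at r = 75000 km, T = 4.22 days = 4.22 × 86400 s = 3.64608×10^5 s: μ = 4π²r³/T² = 1.25283×10^5 km³/s².
Transfer-ellipse semi-major axis a_t = (r₁ + r₂)/2 = (9580 + 75000)/2 = 42290 km.
Circular speed at r₁: v₁ = √(μ/r₁) = √(1.25283×10^5/9580) = 3.616 km/s.
On the transfer ellipse at r₁, vis-viva equation gives v_p = √[μ(2/r₁ − 1/a_t)] = 4.816 km/s.
First burn Δv₁ = |v_p − v₁| = 1.200 km/s.
Circular speed at r₂: v₂ = √(μ/r₂) = 1.29245 km/s.
Transfer-orbit speed at r₂: v_a = √[μ(2/r₂ − 1/a_t)] = 0.615147 km/s.
Second burn Δv₂ = |v₂ − v_a| = 0.6773 km/s.
Δv = Δv₁ + Δv₂ = 1.200 + 0.6773 = 1.877 km/s.

Δv = 1.88 km/s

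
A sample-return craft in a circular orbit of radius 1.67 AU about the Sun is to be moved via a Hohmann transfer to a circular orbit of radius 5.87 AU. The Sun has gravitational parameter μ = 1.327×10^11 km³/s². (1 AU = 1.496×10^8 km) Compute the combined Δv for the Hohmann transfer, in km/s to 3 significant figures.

Δv = 9.82 km/s

In km: r₁ = 1.67 × 1.496×10^8 = 2.49832×10^8 km; r₂ = 5.87 × 1.496×10^8 = 8.78152×10^8 km.
Semi-major axis of the transfer orbit: a_t = (2.49832×10^8 + 8.78152×10^8)/2 = 5.63992×10^8 km.
Circular speed at r₁: v₁ = √(μ/r₁) = √(1.327×10^11/2.49832×10^8) = 23.047 km/s.
Transfer-orbit speed at r₁ (vis-viva): v_p = √[μ(2/r₁ − 1/a_t)] = 28.758 km/s.
First burn Δv₁ = |v_p − v₁| = 5.711 km/s.
At r₂, v₂ = √(μ/r₂) = 12.293 km/s.
Transfer-orbit speed at r₂: v_a = √[μ(2/r₂ − 1/a_t)] = 8.1816 km/s.
Second burn Δv₂ = |v₂ − v_a| = 4.111 km/s.
Total Δv = Δv₁ + Δv₂ = 9.822 km/s.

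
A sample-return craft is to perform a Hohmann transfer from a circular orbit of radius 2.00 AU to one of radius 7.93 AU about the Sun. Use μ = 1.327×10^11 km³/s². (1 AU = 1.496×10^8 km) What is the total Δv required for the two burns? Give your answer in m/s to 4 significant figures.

Δv = 9419 m/s

In km: r₁ = 2.00 × 1.496×10^8 = 2.992×10^8 km; r₂ = 7.93 × 1.496×10^8 = 1.186328×10^9 km.
Semi-major axis of the transfer orbit: a_t = (2.992×10^8 + 1.186328×10^9)/2 = 7.42764×10^8 km.
Circular speed at r₁: v₁ = √(μ/r₁) = √(1.327×10^11/2.992×10^8) = 21.060 km/s.
Transfer-orbit speed at r₁ (v² = μ(2/r − 1/a)): v_p = √[μ(2/r₁ − 1/a_t)] = 26.615 km/s.
First burn Δv₁ = |v_p − v₁| = 5.555 km/s.
At r₂, v₂ = √(μ/r₂) = 10.5763 km/s.
Transfer-orbit speed at r₂: v_a = √[μ(2/r₂ − 1/a_t)] = 6.71256 km/s.
Second burn Δv₂ = |v₂ − v_a| = 3.864 km/s.
Total Δv = Δv₁ + Δv₂ = 9.419 km/s.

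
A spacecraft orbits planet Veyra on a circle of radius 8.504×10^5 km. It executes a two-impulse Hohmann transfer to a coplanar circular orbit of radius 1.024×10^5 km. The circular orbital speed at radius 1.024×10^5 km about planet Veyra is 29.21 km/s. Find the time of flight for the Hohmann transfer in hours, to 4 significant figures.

From the circular-orbit relation v² = μ/r at r = 1.024×10^5 km: μ = v²r = (29.21)² × 1.024×10^5 = 8.73701×10^7 km³/s².
Semi-major axis of the transfer orbit: a_t = (8.504×10^5 + 1.024×10^5)/2 = 4.764×10^5 km.
By Kepler's third law the transfer-orbit period is T = 2π√(a_t³/μ), so t = T/2 = 1.1052×10^5 s.
Converting: 1.1052×10^5 s ÷ 3600 s/hour = 30.70 hours.

t = 30.70 hours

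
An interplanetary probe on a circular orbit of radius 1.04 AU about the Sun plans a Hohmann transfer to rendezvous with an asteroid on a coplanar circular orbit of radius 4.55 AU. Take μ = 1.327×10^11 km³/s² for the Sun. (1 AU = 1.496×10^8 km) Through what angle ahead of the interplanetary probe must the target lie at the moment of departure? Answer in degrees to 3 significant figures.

In km: r₁ = 1.04 × 1.496×10^8 = 1.55584×10^8 km; r₂ = 4.55 × 1.496×10^8 = 6.8068×10^8 km.
Transfer-ellipse semi-major axis a_t = (r₁ + r₂)/2 = (1.55584×10^8 + 6.8068×10^8)/2 = 4.18132×10^8 km.
Transfer time t = π√(a_t³/μ) = 7.37368×10^7 s.
The target's mean motion on its circular orbit is ω₂ = √(μ/r₂³) = 2.05126×10^-8 rad/s.
Angle swept by the target during transfer: ω₂·t = 1.5125 rad = 86.66°.
The interplanetary probe traverses 180° on the transfer ellipse, so the target must lead by 180° − 86.66° = 93.3°.

φ = 93.3°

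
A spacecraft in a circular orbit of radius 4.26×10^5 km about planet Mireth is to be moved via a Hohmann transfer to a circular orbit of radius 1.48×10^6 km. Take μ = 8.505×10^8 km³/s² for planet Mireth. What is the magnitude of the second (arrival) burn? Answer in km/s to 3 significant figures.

The Hohmann ellipse has a_t = (r₁ + r₂)/2 = 9.530×10^5 km.
On the circular orbit at r = 1.480×10^6 km, v_c = √(μ/r) = 23.972 km/s.
Transfer-orbit speed at the same r (vis-viva, a = a_t): v_t = √[μ(2/r − 1/a_t)] = 16.027 km/s.
Δv₂ = |v_t − v_c| = |16.027 − 23.972| = 7.945 km/s.

Δv₂ = 7.94 km/s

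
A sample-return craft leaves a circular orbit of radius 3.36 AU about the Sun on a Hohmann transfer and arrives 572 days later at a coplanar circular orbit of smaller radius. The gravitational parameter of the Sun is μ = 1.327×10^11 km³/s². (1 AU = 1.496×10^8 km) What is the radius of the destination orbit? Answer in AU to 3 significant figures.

r₂ = 0.921 AU

In km: r₁ = 3.36 × 1.496×10^8 = 5.02656×10^8 km.
Transfer time t = 572 days = 4.94208×10^7 s, and t = π√(a_t³/μ).
So a_t = (μ t²/π²)^(1/3) = (1.327×10^11 × (4.94208×10^7)² / π²)^(1/3) = 3.2023×10^8 km.
Since a_t = (r₁ + r₂)/2, r₂ = 2a_t − r₁ = 2×3.2023×10^8 − 5.02656×10^8 = 1.37804×10^8 km.
In AU: r₂ = 1.37804×10^8 / 1.496×10^8 = 0.921 AU.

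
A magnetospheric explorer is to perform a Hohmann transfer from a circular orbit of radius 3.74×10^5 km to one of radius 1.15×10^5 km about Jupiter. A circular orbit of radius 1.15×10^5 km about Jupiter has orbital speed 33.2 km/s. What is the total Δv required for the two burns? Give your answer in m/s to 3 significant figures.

Δv = 13600 m/s

From the circular-orbit relation v² = μ/r at r = 1.15×10^5 km: μ = v²r = (33.2)² × 1.15×10^5 = 1.26758×10^8 km³/s².
Semi-major axis of the transfer orbit: a_t = (3.740×10^5 + 1.150×10^5)/2 = 2.445×10^5 km.
Circular speed at r₁: v₁ = √(μ/r₁) = √(1.26758×10^8/3.740×10^5) = 18.410 km/s.
On the transfer ellipse at r₁, vis-viva gives v_a = √[μ(2/r₁ − 1/a_t)] = 12.626 km/s.
First burn Δv₁ = |v_a − v₁| = 5.7840 km/s.
Circular speed at r₂: v₂ = √(μ/r₂) = 33.2000 km/s.
Transfer-orbit speed at r₂: v_p = √[μ(2/r₂ − 1/a_t)] = 41.0615 km/s.
Second burn Δv₂ = |v₂ − v_p| = 7.8615 km/s.
Δv = Δv₁ + Δv₂ = 5.7840 + 7.8615 = 13.65 km/s.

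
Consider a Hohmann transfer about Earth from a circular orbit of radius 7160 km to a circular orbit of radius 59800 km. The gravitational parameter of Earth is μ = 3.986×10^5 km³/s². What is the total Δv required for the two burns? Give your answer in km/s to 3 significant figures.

Δv = 3.90 km/s

Semi-major axis of the transfer orbit: a_t = (7160 + 59800)/2 = 33480 km.
Circular speed at r₁: v₁ = √(μ/r₁) = √(3.986×10^5/7160) = 7.4613 km/s.
On the transfer ellipse at r₁, v² = μ(2/r − 1/a) gives v_p = √[μ(2/r₁ − 1/a_t)] = 9.9717 km/s.
First burn Δv₁ = |v_p − v₁| = 2.510 km/s.
Circular speed at r₂: v₂ = √(μ/r₂) = 2.582 km/s.
Transfer-orbit speed at r₂: v_a = √[μ(2/r₂ − 1/a_t)] = 1.194 km/s.
Second burn Δv₂ = |v₂ − v_a| = 1.388 km/s.
Δv = Δv₁ + Δv₂ = 2.510 + 1.388 = 3.898 km/s.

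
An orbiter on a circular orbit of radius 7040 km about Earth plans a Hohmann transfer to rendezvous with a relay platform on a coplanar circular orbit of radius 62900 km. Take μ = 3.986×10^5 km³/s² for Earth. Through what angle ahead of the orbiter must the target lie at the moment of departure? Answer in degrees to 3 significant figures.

Semi-major axis of the transfer orbit: a_t = (7040 + 62900)/2 = 34970 km.
The half-period of the transfer ellipse is t = π√(a_t³/μ) = 32540 s.
Target angular speed ω₂ = √(μ/r₂³) = 4.002×10^-5 rad/s.
Angle swept by the target during transfer: ω₂·t = 1.3023 rad = 74.62°.
The orbiter traverses 180° on the transfer ellipse, so the target must lead by 180° − 74.62° = 105°.

φ = 105°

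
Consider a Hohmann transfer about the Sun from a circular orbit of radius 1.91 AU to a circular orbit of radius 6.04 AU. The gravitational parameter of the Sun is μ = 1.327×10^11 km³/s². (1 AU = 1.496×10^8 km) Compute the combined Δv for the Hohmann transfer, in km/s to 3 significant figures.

Δv = 8.73 km/s

In km: r₁ = 1.91 × 1.496×10^8 = 2.85736×10^8 km; r₂ = 6.04 × 1.496×10^8 = 9.03584×10^8 km.
The Hohmann ellipse has a_t = (r₁ + r₂)/2 = 5.9466×10^8 km.
Circular speed at r₁: v₁ = √(μ/r₁) = √(1.327×10^11/2.85736×10^8) = 21.5503 km/s.
Transfer-orbit speed at r₁ (vis-viva equation): v_p = √[μ(2/r₁ − 1/a_t)] = 26.5646 km/s.
First burn Δv₁ = |v_p − v₁| = 5.014 km/s.
Circular speed at r₂: v₂ = √(μ/r₂) = 12.1186 km/s.
Transfer-orbit speed at r₂: v_a = √[μ(2/r₂ − 1/a_t)] = 8.40039 km/s.
Second burn Δv₂ = |v₂ − v_a| = 3.718 km/s.
Total Δv = Δv₁ + Δv₂ = 8.732 km/s.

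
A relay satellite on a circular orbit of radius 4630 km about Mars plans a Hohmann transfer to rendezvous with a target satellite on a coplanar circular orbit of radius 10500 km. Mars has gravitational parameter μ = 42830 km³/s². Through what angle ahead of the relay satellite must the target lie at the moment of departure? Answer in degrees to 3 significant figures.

The Hohmann ellipse has a_t = (r₁ + r₂)/2 = 7565 km.
Transfer time t = π√(a_t³/μ) = 9988 s.
Target angular speed ω₂ = √(μ/r₂³) = 1.923×10^-4 rad/s.
Angle swept by the target during transfer: ω₂·t = 1.921 rad = 110.1°.
The relay satellite traverses 180° on the transfer ellipse, so the target must lead by 180° − 110.1° = 69.9°.

φ = 69.9°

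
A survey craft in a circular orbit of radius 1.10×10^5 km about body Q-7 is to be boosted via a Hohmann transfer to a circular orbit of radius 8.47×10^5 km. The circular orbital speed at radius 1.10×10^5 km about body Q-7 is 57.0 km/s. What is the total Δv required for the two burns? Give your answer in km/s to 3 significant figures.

Δv = 29.5 km/s

From the circular-orbit relation v² = μ/r at r = 1.10×10^5 km: μ = v²r = (57.0)² × 1.10×10^5 = 3.57390×10^8 km³/s².
Transfer-ellipse semi-major axis a_t = (r₁ + r₂)/2 = (1.100×10^5 + 8.470×10^5)/2 = 4.785×10^5 km.
Circular speed at r₁: v₁ = √(μ/r₁) = √(3.57390×10^8/1.100×10^5) = 57.00 km/s.
On the transfer ellipse at r₁, vis-viva gives v_p = √[μ(2/r₁ − 1/a_t)] = 75.84 km/s.
First burn Δv₁ = |v_p − v₁| = 18.84 km/s.
Circular speed at r₂: v₂ = √(μ/r₂) = 20.54 km/s.
Transfer-orbit speed at r₂: v_a = √[μ(2/r₂ − 1/a_t)] = 9.849 km/s.
Second burn Δv₂ = |v₂ − v_a| = 10.69 km/s.
Total Δv = Δv₁ + Δv₂ = 29.53 km/s.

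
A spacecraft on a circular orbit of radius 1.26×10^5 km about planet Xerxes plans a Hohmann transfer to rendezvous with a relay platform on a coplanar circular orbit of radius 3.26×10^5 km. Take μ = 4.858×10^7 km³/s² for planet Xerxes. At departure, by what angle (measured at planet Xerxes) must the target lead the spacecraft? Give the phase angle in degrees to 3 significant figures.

The Hohmann ellipse has a_t = (r₁ + r₂)/2 = 2.260×10^5 km.
Transfer time t = π√(a_t³/μ) = 48427 s.
The target's mean motion on its circular orbit is ω₂ = √(μ/r₂³) = 3.7446×10^-5 rad/s.
Angle swept by the target during transfer: ω₂·t = 1.813 rad = 103.9°.
The spacecraft traverses 180° on the transfer ellipse, so the target must lead by 180° − 103.9° = 76.1°.

φ = 76.1°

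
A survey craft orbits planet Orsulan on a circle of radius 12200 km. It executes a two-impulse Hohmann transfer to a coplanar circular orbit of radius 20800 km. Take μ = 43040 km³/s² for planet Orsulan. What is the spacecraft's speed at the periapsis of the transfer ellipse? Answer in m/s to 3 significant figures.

v = 2110 m/s

Semi-major axis of the transfer orbit: a_t = (12200 + 20800)/2 = 16500 km.
At periapsis, r = 12200 km.
Applying v² = μ(2/r − 1/a_t): v = 2.109 km/s.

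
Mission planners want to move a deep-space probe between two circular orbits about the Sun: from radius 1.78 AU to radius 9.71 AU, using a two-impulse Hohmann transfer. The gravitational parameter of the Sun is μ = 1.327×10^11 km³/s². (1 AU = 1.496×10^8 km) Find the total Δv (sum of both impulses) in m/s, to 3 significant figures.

Δv = 10900 m/s

In km: r₁ = 1.78 × 1.496×10^8 = 2.66288×10^8 km; r₂ = 9.71 × 1.496×10^8 = 1.452616×10^9 km.
The Hohmann ellipse has a_t = (r₁ + r₂)/2 = 8.59452×10^8 km.
Circular speed at r₁: v₁ = √(μ/r₁) = √(1.327×10^11/2.66288×10^8) = 22.3234 km/s.
Transfer-orbit speed at r₁ (vis-viva): v_p = √[μ(2/r₁ − 1/a_t)] = 29.0218 km/s.
First burn Δv₁ = |v_p − v₁| = 6.698 km/s.
At r₂, v₂ = √(μ/r₂) = 9.558 km/s.
Transfer-orbit speed at r₂: v_a = √[μ(2/r₂ − 1/a_t)] = 5.320 km/s.
Second burn Δv₂ = |v₂ − v_a| = 4.238 km/s.
Total Δv = Δv₁ + Δv₂ = 10.94 km/s.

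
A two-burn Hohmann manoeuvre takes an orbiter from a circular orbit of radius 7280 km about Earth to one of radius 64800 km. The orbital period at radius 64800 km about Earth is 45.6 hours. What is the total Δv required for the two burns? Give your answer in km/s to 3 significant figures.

Δv = 3.89 km/s

From Kepler's third law T² = 4π²r³/μ at r = 64800 km, T = 45.6 hours = 45.6 × 3600 s = 1.6416×10^5 s: μ = 4π²r³/T² = 3.98612×10^5 km³/s².
Semi-major axis of the transfer orbit: a_t = (7280 + 64800)/2 = 36040 km.
Circular speed at r₁: v₁ = √(μ/r₁) = √(3.98612×10^5/7280) = 7.399619 km/s.
Transfer-orbit speed at r₁ (v² = μ(2/r − 1/a)): v_p = √[μ(2/r₁ − 1/a_t)] = 9.922120 km/s.
First burn Δv₁ = |v_p − v₁| = 2.523 km/s.
At r₂, v₂ = √(μ/r₂) = 2.480 km/s.
Transfer-orbit speed at r₂: v_a = √[μ(2/r₂ − 1/a_t)] = 1.115 km/s.
Second burn Δv₂ = |v₂ − v_a| = 1.365 km/s.
Δv = Δv₁ + Δv₂ = 2.523 + 1.365 = 3.888 km/s.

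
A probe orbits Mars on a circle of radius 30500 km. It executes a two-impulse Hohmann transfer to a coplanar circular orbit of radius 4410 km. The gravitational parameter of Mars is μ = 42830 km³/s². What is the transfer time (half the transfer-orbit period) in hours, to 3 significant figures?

t = 9.72 hours

The Hohmann ellipse has a_t = (r₁ + r₂)/2 = 17455 km.
Half the transfer-orbit period gives t = π√(a_t³/μ) = 35007 s.
Converting: 35007 s ÷ 3600 s/hour = 9.72 hours.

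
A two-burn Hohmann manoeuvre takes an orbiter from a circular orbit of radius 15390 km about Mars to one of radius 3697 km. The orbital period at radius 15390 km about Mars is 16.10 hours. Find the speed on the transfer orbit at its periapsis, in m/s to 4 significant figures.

v = 4323 m/s

From Kepler's third law T² = 4π²r³/μ at r = 15390 km, T = 16.10 hours = 16.10 × 3600 s = 57960 s: μ = 4π²r³/T² = 42837.0 km³/s².
Transfer-ellipse semi-major axis a_t = (r₁ + r₂)/2 = (15390 + 3697)/2 = 9543.5 km.
At periapsis, r = 3697 km.
From the vis-viva equation, v = √[μ(2/r − 1/a_t)] = 4.323 km/s.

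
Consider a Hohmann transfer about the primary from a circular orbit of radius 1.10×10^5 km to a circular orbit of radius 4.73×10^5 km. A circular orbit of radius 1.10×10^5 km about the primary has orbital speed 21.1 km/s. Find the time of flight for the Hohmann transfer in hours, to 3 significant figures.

t = 19.6 hours

From the circular-orbit relation v² = μ/r at r = 1.10×10^5 km: μ = v²r = (21.1)² × 1.10×10^5 = 4.89731×10^7 km³/s².
The Hohmann ellipse has a_t = (r₁ + r₂)/2 = 2.915×10^5 km.
Transfer time t = π√(a_t³/μ) = π√((2.915×10^5)³ / 4.89731×10^7) = 70650 s.
Converting: 70650 s ÷ 3600 s/hour = 19.6 hours.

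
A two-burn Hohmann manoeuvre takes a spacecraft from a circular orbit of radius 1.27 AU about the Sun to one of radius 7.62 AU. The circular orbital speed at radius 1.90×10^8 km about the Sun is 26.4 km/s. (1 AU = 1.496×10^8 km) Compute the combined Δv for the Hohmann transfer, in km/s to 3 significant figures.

Δv = 13.2 km/s

From the circular-orbit relation v² = μ/r at r = 1.90×10^8 km: μ = v²r = (26.4)² × 1.90×10^8 = 1.32422×10^11 km³/s².
In km: r₁ = 1.27 × 1.496×10^8 = 1.89992×10^8 km; r₂ = 7.62 × 1.496×10^8 = 1.139952×10^9 km.
The Hohmann ellipse has a_t = (r₁ + r₂)/2 = 6.64972×10^8 km.
Circular speed at r₁: v₁ = √(μ/r₁) = √(1.32422×10^11/1.89992×10^8) = 26.4006 km/s.
On the transfer ellipse at r₁, vis-viva gives v_p = √[μ(2/r₁ − 1/a_t)] = 34.5664 km/s.
First burn Δv₁ = |v_p − v₁| = 8.166 km/s.
At r₂, v₂ = √(μ/r₂) = 10.778 km/s.
Transfer-orbit speed at r₂: v_a = √[μ(2/r₂ − 1/a_t)] = 5.7611 km/s.
Second burn Δv₂ = |v₂ − v_a| = 5.017 km/s.
Δv = Δv₁ + Δv₂ = 8.166 + 5.017 = 13.18 km/s.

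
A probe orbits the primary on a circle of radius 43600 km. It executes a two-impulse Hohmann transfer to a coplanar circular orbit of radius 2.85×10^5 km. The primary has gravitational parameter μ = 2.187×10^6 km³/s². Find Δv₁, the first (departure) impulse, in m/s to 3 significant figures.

Δv₁ = 2250 m/s

Transfer-ellipse semi-major axis a_t = (r₁ + r₂)/2 = (43600 + 2.850×10^5)/2 = 1.643×10^5 km.
Circular speed at r = 43600 km: v_c = √(μ/r) = 7.082 km/s.
Vis-viva on the transfer ellipse at r = 43600 km gives v_t = √[μ(2/r − 1/a_t)] = 9.328 km/s.
Δv₁ = |v_t − v_c| = |9.328 − 7.082| = 2.246 km/s.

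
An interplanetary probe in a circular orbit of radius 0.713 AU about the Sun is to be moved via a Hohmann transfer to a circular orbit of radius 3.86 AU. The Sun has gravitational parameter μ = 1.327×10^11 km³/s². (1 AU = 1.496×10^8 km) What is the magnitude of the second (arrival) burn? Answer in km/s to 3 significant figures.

In km: r₁ = 0.713 × 1.496×10^8 = 1.066648×10^8 km; r₂ = 3.86 × 1.496×10^8 = 5.77456×10^8 km.
Semi-major axis of the transfer orbit: a_t = (1.066648×10^8 + 5.77456×10^8)/2 = 3.420604×10^8 km.
On the circular orbit at r = 5.77456×10^8 km, v_c = √(μ/r) = 15.159 km/s.
Vis-viva on the transfer ellipse at r = 5.77456×10^8 km gives v_t = √[μ(2/r − 1/a_t)] = 8.4652 km/s.
Δv₂ = |v_t − v_c| = |8.4652 − 15.159| = 6.694 km/s.

Δv₂ = 6.69 km/s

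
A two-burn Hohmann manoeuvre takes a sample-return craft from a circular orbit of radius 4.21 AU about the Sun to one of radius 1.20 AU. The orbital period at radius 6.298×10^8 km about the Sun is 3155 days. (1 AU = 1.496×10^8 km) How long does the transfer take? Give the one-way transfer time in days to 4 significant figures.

t = 812.5 days

From Kepler's third law T² = 4π²r³/μ at r = 6.298×10^8 km, T = 3155 days = 3155 × 86400 s = 2.72592×10^8 s: μ = 4π²r³/T² = 1.32722×10^11 km³/s².
In km: r₁ = 4.21 × 1.496×10^8 = 6.29816×10^8 km; r₂ = 1.20 × 1.496×10^8 = 1.7952×10^8 km.
Semi-major axis of the transfer orbit: a_t = (6.29816×10^8 + 1.7952×10^8)/2 = 4.04668×10^8 km.
By Kepler's third law the transfer-orbit period is T = 2π√(a_t³/μ), so t = T/2 = 7.020×10^7 s.
Converting: 7.020×10^7 s ÷ 86400 s/day = 812.5 days.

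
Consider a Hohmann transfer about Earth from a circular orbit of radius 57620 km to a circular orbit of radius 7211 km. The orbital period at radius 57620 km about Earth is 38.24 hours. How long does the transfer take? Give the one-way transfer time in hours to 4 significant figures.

t = 8.068 hours

From Kepler's third law T² = 4π²r³/μ at r = 57620 km, T = 38.24 hours = 38.24 × 3600 s = 1.37664×10^5 s: μ = 4π²r³/T² = 3.98510×10^5 km³/s².
Transfer-ellipse semi-major axis a_t = (r₁ + r₂)/2 = (57620 + 7211)/2 = 32415.5 km.
Half the transfer-orbit period gives t = π√(a_t³/μ) = 29044 s.
Converting: 29044 s ÷ 3600 s/hour = 8.068 hours.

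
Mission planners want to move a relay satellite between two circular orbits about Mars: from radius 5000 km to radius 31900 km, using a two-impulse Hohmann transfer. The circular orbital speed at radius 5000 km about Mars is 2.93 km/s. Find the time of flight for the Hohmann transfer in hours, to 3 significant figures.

From the circular-orbit relation v² = μ/r at r = 5000 km: μ = v²r = (2.93)² × 5000 = 42924.5 km³/s².
Semi-major axis of the transfer orbit: a_t = (5000 + 31900)/2 = 18450 km.
By Kepler's third law the transfer-orbit period is T = 2π√(a_t³/μ), so t = T/2 = 38000 s.
Converting: 38000 s ÷ 3600 s/hour = 10.6 hours.

t = 10.6 hours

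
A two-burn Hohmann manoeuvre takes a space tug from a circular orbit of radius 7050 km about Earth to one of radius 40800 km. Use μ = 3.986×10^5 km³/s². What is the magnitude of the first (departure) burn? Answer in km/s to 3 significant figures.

Semi-major axis of the transfer orbit: a_t = (7050 + 40800)/2 = 23925 km.
On the circular orbit at r = 7050 km, v_c = √(μ/r) = 7.519 km/s.
Vis-viva on the transfer ellipse at r = 7050 km gives v_t = √[μ(2/r − 1/a_t)] = 9.819 km/s.
Δv₁ = |v_t − v_c| = |9.819 − 7.519| = 2.300 km/s.

Δv₁ = 2.30 km/s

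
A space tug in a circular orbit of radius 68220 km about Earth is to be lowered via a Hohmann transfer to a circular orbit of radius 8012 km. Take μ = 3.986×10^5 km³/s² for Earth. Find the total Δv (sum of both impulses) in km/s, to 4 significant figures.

Δv = 3.692 km/s

Transfer-ellipse semi-major axis a_t = (r₁ + r₂)/2 = (68220 + 8012)/2 = 38116 km.
At r₁ the circular-orbit speed is v₁ = √(μ/r₁) = 2.417 km/s.
Transfer-orbit speed at r₁ (vis-viva): v_a = √[μ(2/r₁ − 1/a_t)] = 1.108 km/s.
First burn Δv₁ = |v_a − v₁| = 1.309 km/s.
At r₂, v₂ = √(μ/r₂) = 7.053 km/s.
Transfer-orbit speed at r₂: v_p = √[μ(2/r₂ − 1/a_t)] = 9.436 km/s.
Second burn Δv₂ = |v₂ − v_p| = 2.383 km/s.
Total Δv = Δv₁ + Δv₂ = 3.692 km/s.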